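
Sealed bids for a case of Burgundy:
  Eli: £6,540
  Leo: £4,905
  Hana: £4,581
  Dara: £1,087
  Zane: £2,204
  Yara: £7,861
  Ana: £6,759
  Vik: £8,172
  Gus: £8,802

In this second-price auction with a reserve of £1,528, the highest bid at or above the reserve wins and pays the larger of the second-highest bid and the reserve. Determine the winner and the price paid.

Second-price auction with a reserve of £1,528: the highest bid at or above the reserve wins and pays the larger of the second-highest bid and the reserve.
Bids in order: 8,802 (Gus) > 8,172 (Vik) > 7,861 (Yara) > 6,759 (Ana) > 6,540 (Eli) > 4,905 (Leo) > …
Gus has the top bid at or above the reserve (£8,802).
Second-highest bid £8,172 exceeds the reserve £1,528 → payment £8,172.

Gus pays £8,172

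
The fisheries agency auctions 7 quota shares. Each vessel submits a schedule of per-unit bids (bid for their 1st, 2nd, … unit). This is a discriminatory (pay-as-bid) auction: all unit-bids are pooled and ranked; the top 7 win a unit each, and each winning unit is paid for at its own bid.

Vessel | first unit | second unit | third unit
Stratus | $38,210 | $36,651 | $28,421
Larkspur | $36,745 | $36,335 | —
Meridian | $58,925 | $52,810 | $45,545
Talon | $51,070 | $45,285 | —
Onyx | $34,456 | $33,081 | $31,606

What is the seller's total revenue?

All unit-bids, highest first — top 7: 58,925 (Meridian-1), 52,810 (Meridian-2), 51,070 (Talon-1), 45,545 (Meridian-3), 45,285 (Talon-2), 38,210 (Stratus-1), 36,745 (Larkspur-1)
Next rejected bid: $36,651 (not a price — pay-as-bid).
Each winning unit pays its own bid.
Revenue = 58,925 + 52,810 + 51,070 + 45,545 + 45,285 + 38,210 + 36,745 = $328,590.

Total revenue: $328,590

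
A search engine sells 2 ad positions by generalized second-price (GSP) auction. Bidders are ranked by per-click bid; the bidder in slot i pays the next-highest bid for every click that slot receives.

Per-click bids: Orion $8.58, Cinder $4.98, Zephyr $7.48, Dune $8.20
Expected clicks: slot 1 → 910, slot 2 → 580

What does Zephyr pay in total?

Zephyr pays $0.00

Per-click bids in order: $8.58 (Orion) > $8.20 (Dune) > $7.48 (Zephyr) > …
Zephyr ranks below slot 2 → no slot, pays nothing.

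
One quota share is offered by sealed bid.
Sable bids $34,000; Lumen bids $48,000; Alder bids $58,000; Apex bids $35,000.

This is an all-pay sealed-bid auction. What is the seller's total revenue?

Rule: the highest bidder wins the item, but every bidder pays their own bid.
Bids in order: 58,000 (Alder) > 48,000 (Lumen) > 35,000 (Apex) > 34,000 (Sable)
Alder wins with the top bid; all bids are sunk regardless.
Every bidder forfeits their bid regardless of winning.
Revenue = 34,000 + 48,000 + 58,000 + 35,000 = $175,000.

Total revenue: $175,000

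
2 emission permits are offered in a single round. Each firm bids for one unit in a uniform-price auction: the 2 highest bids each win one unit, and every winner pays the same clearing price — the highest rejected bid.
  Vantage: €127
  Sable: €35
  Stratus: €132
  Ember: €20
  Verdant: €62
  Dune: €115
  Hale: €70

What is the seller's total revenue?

Total revenue: €230

Ordering the bids: 132 (Stratus), 127 (Vantage), 115 (Dune), 70 (Hale), …
Top 2: Stratus, Vantage.
First losing bid is Dune's €115, which sets the uniform price.
Total revenue = 2 × €115 = €230.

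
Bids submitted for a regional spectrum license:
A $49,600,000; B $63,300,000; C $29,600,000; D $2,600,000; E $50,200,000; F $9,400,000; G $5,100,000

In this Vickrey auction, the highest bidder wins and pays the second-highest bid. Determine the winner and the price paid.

Rule: the highest bidder wins and pays the second-highest bid.
Bids ranked: 63,300,000 (B) > 50,200,000 (E) > 49,600,000 (A) > 29,600,000 (C) > 9,400,000 (F) > 5,100,000 (G) > …
B wins with the highest bid; price is set by the runner-up at $50,200,000.

B pays $50,200,000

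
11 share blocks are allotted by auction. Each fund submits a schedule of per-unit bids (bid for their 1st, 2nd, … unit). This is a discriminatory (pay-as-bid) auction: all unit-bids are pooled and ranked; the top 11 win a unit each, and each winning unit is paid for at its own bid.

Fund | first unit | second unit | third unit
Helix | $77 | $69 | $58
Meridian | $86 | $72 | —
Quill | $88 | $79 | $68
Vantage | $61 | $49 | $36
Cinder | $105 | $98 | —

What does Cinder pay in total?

Cinder pays $203

All unit-bids, highest first — top 11: 105 (Cinder-1), 98 (Cinder-2), 88 (Quill-1), 86 (Meridian-1), 79 (Quill-2), 77 (Helix-1), 72 (Meridian-2), 69 (Helix-2), 68 (Quill-3), 61 (Vantage-1), 58 (Helix-3)
Next rejected bid: $49 (not a price — pay-as-bid).
Cinder's winning unit-bids: 105 + 98 = $203.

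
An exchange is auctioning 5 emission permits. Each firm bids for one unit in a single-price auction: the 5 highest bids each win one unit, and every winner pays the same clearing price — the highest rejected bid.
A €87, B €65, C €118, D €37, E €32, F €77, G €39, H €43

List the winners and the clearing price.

Ordering the bids: 118 (C), 87 (A), 77 (F), 65 (B), 43 (H), 39 (G), 37 (D), …
The 5 highest are C, A, F, B, H.
First losing bid is G's €39, which sets the uniform price.

C, A, F, B, H; each pays €39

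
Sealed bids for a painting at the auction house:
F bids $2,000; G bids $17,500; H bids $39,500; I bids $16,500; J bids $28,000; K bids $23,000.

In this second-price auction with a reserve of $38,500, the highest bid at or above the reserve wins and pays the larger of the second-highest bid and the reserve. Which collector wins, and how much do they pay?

Sorting bids: 39,500 (H) > 28,000 (J) > 23,000 (K) > 17,500 (G) > 16,500 (I) > 2,000 (F)
Highest eligible bid: H at $39,500.
max(second-highest $28,000, reserve $38,500) = $38,500.

H pays $38,500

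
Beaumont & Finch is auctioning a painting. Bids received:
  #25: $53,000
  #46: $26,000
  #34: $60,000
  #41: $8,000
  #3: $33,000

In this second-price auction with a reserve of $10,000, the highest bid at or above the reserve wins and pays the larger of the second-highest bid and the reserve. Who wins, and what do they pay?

#34 pays $53,000

Rule: the highest bid at or above the reserve wins and pays the larger of the second-highest bid and the reserve.
Bids ranked: 60,000 (#34) > 53,000 (#25) > 33,000 (#3) > 26,000 (#46) > 8,000 (#41)
#34 has the top bid at or above the reserve ($60,000).
max(second-highest $53,000, reserve $10,000) = $53,000; the reserve does not bind.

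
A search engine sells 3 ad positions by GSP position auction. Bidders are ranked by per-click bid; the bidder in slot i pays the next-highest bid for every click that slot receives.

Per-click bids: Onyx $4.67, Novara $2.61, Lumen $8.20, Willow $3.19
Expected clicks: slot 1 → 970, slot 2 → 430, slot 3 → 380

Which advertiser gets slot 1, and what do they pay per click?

Lumen; $4.67 per click

Ranked by bid: $8.20 (Lumen) > $4.67 (Onyx) > $3.19 (Willow) > $2.61 (Novara)
Slot 1 goes to the first-ranked bidder, Lumen, who pays the next bid down: $4.67/click.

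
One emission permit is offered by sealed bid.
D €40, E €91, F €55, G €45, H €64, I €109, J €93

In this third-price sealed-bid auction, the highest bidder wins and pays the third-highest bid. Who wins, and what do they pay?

I pays €91

Bids ranked: 109 (I) > 93 (J) > 91 (E) > 64 (H) > 55 (F) > 45 (G) > …
I wins; payment is bid #3 in the ranking = €91.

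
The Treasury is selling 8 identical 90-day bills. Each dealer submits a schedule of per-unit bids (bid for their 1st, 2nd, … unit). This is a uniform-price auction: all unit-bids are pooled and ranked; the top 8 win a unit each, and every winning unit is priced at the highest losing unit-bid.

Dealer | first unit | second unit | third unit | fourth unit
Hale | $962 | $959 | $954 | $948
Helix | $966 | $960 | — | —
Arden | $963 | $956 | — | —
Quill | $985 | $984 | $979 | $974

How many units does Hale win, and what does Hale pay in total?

Hale: 1 unit, pays $959

Merging the schedules and taking the best 8: 985 (Quill-1), 984 (Quill-2), 979 (Quill-3), 974 (Quill-4), 966 (Helix-1), 963 (Arden-1), 962 (Hale-1), 960 (Helix-2)
Highest rejected unit-bid = $959.
Hale wins 1 unit(s) at $959 each.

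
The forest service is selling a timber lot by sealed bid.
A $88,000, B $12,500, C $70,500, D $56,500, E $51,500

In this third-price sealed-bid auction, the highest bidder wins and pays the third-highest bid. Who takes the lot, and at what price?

A pays $56,500

Third-price sealed-bid auction: the highest bidder wins and pays the third-highest bid.
Bids ranked: 88,000 (A) > 70,500 (C) > 56,500 (D) > 51,500 (E) > 12,500 (B)
A is highest; pays the third-highest bid, $56,500.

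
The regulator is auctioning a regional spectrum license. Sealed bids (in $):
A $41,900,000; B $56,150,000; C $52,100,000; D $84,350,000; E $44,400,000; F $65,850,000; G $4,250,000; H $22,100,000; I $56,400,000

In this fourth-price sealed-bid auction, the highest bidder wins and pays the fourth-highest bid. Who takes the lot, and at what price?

D pays $56,150,000

Sorting bids: 84,350,000 (D) > 65,850,000 (F) > 56,400,000 (I) > 56,150,000 (B) > 52,100,000 (C) > 44,400,000 (E) > …
D wins; payment is bid #4 in the ranking = $56,150,000.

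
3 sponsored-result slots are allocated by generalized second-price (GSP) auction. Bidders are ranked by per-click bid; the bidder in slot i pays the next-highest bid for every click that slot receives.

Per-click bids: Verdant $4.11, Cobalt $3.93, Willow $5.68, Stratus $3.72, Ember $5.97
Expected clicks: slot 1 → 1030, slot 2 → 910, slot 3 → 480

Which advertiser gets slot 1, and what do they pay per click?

Per-click bids in order: $5.97 (Ember) > $5.68 (Willow) > $4.11 (Verdant) > $3.93 (Cobalt) > …
Slot 1 goes to the first-ranked bidder, Ember, who pays the next bid down: $5.68/click.

Ember; $5.68 per click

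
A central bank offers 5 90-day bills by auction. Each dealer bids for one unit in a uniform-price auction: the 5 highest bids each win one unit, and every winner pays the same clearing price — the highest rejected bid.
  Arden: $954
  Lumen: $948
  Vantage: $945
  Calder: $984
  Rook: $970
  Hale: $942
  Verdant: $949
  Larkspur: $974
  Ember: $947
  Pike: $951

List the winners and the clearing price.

Sorting: 984 (Calder), 974 (Larkspur), 970 (Rook), 954 (Arden), 951 (Pike), 949 (Verdant), 948 (Lumen), …
The 5 highest are Calder, Larkspur, Rook, Arden, Pike.
Highest unsuccessful bid: $949 → clearing price.

Calder, Larkspur, Rook, Arden, Pike; each pays $949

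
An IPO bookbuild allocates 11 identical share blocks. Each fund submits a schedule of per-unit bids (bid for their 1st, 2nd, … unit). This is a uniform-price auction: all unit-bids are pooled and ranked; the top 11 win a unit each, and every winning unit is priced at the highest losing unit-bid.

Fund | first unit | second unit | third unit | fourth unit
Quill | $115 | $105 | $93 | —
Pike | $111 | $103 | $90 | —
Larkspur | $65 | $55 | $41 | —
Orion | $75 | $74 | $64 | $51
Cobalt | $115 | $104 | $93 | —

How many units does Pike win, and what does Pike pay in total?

Pike: 3 units, pays $195

Pooled unit-bids ranked (top 11): 115 (Quill-1), 115 (Cobalt-1), 111 (Pike-1), 105 (Quill-2), 104 (Cobalt-2), 103 (Pike-2), 93 (Quill-3), 93 (Cobalt-3), 90 (Pike-3), 75 (Orion-1), 74 (Orion-2)
The (k+1)-th unit-bid is $65.
Pike wins 3 unit(s) at $65 each.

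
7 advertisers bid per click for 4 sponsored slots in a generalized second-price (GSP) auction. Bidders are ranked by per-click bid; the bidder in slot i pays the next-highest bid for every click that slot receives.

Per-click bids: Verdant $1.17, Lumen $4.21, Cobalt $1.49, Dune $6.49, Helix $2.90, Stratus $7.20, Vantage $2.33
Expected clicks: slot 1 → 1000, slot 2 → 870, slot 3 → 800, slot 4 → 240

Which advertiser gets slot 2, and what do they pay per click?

Dune; $4.21 per click

Sorting advertisers: $7.20 (Stratus) > $6.49 (Dune) > $4.21 (Lumen) > $2.90 (Helix) > $2.33 (Vantage) > …
Slot 2 goes to the second-ranked bidder, Dune, who pays the next bid down: $4.21/click.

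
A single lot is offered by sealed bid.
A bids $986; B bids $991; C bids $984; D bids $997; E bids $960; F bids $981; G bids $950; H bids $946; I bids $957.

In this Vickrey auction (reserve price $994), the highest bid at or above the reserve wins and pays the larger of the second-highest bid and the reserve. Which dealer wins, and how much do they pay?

D pays $994

Vickrey auction (reserve price $994): the highest bid at or above the reserve wins and pays the larger of the second-highest bid and the reserve.
Bids ranked: 997 (D) > 991 (B) > 986 (A) > 984 (C) > 981 (F) > 960 (E) > …
Highest eligible bid: D at $997.
max(second-highest $991, reserve $994) = $994.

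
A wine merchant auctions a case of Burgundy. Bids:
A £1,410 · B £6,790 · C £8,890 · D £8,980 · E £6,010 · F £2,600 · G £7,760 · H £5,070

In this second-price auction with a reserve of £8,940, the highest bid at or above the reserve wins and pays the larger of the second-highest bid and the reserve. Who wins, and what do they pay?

D pays £8,940

Bids in order: 8,980 (D) > 8,890 (C) > 7,760 (G) > 6,790 (B) > 6,010 (E) > 5,070 (H) > …
Highest eligible bid: D at £8,980.
max(second-highest £8,890, reserve £8,940) = £8,940.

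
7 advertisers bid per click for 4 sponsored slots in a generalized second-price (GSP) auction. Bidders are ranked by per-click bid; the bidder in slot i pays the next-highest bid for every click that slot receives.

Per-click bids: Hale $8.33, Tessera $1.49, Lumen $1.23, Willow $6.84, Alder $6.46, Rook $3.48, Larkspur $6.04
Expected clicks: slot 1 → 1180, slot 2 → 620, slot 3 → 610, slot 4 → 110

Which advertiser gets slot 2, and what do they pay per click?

Per-click bids in order: $8.33 (Hale) > $6.84 (Willow) > $6.46 (Alder) > $6.04 (Larkspur) > $3.48 (Rook) > …
Slot 2 goes to the second-ranked bidder, Willow, who pays the next bid down: $6.46/click.

Willow; $6.46 per click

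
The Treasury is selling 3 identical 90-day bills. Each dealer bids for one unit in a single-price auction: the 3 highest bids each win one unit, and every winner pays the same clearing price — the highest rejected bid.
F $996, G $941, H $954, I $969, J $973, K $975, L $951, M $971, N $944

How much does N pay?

Sorting: 996 (F), 975 (K), 973 (J), 971 (M), 969 (I), …
The 3 highest are F, K, J.
Clearing price = highest rejected bid = $971.
N does not win → pays $0.

N pays $0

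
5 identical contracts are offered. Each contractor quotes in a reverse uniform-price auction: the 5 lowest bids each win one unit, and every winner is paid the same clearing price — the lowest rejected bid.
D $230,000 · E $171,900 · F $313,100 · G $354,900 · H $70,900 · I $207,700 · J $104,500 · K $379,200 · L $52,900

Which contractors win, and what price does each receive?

Bids ranked low→high: 52,900 (L), 70,900 (H), 104,500 (J), 171,900 (E), 207,700 (I), 230,000 (D), 313,100 (F), …
Winners (5 units): L, H, J, E, I.
First losing bid is D's $230,000, which sets the uniform price.

L, H, J, E, I; each is paid $230,000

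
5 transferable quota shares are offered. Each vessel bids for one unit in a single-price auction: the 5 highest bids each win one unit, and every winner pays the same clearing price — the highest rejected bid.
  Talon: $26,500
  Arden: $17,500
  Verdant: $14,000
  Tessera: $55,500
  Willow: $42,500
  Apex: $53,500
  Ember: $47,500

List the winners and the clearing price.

Tessera, Apex, Ember, Willow, Talon; each pays $17,500

Bids ranked high→low: 55,500 (Tessera), 53,500 (Apex), 47,500 (Ember), 42,500 (Willow), 26,500 (Talon), 17,500 (Arden), 14,000 (Verdant)
The 5 highest are Tessera, Apex, Ember, Willow, Talon.
First losing bid is Arden's $17,500, which sets the uniform price.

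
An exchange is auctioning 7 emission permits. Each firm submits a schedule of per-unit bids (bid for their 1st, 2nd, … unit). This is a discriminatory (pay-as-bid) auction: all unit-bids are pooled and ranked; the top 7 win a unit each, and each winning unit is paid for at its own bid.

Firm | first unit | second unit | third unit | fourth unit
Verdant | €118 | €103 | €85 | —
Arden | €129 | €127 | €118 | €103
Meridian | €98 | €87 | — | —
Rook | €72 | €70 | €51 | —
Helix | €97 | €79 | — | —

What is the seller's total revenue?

Total revenue: €796

Pooled unit-bids ranked (top 7): 129 (Arden-1), 127 (Arden-2), 118 (Verdant-1), 118 (Arden-3), 103 (Verdant-2), 103 (Arden-4), 98 (Meridian-1)
Next rejected bid: €97 (not a price — pay-as-bid).
Each winning unit pays its own bid.
Revenue = 129 + 127 + 118 + 118 + 103 + 103 + 98 = €796.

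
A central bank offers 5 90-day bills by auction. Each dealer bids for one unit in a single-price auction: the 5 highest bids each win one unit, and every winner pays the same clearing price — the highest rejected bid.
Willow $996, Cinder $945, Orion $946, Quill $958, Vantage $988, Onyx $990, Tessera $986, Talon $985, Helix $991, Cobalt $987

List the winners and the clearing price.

Willow, Helix, Onyx, Vantage, Cobalt; each pays $986

Sorting: 996 (Willow), 991 (Helix), 990 (Onyx), 988 (Vantage), 987 (Cobalt), 986 (Tessera), 985 (Talon), …
Winners (5 units): Willow, Helix, Onyx, Vantage, Cobalt.
Highest unsuccessful bid: $986 → clearing price.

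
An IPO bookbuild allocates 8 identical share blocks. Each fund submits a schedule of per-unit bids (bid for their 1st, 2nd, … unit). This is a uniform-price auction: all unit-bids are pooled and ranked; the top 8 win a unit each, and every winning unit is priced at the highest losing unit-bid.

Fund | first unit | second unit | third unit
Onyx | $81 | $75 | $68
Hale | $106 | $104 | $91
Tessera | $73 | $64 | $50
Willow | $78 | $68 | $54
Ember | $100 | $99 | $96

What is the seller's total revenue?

All unit-bids, highest first — top 8: 106 (Hale-1), 104 (Hale-2), 100 (Ember-1), 99 (Ember-2), 96 (Ember-3), 91 (Hale-3), 81 (Onyx-1), 78 (Willow-1)
Highest rejected unit-bid = $75.
Allocation: Ember 3, Hale 3, Onyx 1, Willow 1. Every unit priced at $75.
Revenue = 8 × 75 = $600.

Total revenue: $600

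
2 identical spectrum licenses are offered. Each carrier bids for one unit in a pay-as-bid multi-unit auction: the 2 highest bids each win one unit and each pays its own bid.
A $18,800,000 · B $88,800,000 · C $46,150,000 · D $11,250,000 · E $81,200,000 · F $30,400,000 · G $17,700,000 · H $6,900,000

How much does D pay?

Bids ranked high→low: 88,800,000 (B), 81,200,000 (E), 46,150,000 (C), 30,400,000 (F), …
Winners (2 units): B, E.
D does not win → $0.

D pays $0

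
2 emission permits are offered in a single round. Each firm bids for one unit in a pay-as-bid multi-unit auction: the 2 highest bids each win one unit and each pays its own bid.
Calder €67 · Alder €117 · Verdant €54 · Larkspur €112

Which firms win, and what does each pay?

Ordering the bids: 117 (Alder), 112 (Larkspur), 67 (Calder), 54 (Verdant)
Winners (2 units): Alder, Larkspur.
Each winner pays its own bid: Alder €117, Larkspur €112.

Alder €117, Larkspur €112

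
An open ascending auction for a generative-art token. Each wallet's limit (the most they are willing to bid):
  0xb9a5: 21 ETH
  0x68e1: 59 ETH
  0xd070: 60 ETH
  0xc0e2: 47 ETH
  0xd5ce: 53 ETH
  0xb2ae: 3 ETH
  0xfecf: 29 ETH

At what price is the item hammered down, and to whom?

0xd070 wins at 59 ETH

Open ascending-bid auction: the price rises until one bidder remains; the winner pays the price at which the last rival dropped out.
Sorting limits: 60 (0xd070) > 59 (0x68e1) > 53 (0xd5ce) > 47 (0xc0e2) > 29 (0xfecf) > 21 (0xb9a5) > …
Bidding ends when 0x68e1 exits at 59 ETH; 0xd070 takes it.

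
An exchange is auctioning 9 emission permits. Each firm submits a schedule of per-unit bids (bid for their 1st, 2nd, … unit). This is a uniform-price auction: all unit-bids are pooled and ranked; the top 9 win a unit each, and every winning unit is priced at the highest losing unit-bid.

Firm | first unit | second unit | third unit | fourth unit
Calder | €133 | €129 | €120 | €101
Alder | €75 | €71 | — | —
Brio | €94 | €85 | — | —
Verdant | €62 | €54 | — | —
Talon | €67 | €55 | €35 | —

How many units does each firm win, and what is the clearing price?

All unit-bids, highest first — top 9: 133 (Calder-1), 129 (Calder-2), 120 (Calder-3), 101 (Calder-4), 94 (Brio-1), 85 (Brio-2), 75 (Alder-1), 71 (Alder-2), 67 (Talon-1)
First bid not allocated: €62.
Allocation: Alder 2, Brio 2, Calder 4, Talon 1.

Alder 2, Brio 2, Calder 4, Talon 1; clearing price €62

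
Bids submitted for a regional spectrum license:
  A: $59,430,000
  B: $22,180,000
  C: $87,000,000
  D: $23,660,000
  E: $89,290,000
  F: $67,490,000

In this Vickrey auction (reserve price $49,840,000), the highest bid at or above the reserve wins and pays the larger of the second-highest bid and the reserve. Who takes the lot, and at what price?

Vickrey auction (reserve price $49,840,000): the highest bid at or above the reserve wins and pays the larger of the second-highest bid and the reserve.
Bids in order: 89,290,000 (E) > 87,000,000 (C) > 67,490,000 (F) > 59,430,000 (A) > 23,660,000 (D) > 22,180,000 (B)
Highest eligible bid: E at $89,290,000.
max(second-highest $87,000,000, reserve $49,840,000) = $87,000,000; the reserve does not bind.

E pays $87,000,000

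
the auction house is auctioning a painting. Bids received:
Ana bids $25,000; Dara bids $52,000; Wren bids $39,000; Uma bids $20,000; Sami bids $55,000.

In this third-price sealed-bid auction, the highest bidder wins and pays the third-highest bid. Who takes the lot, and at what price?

Bids ranked: 55,000 (Sami) > 52,000 (Dara) > 39,000 (Wren) > 25,000 (Ana) > 20,000 (Uma)
Sami wins; payment is bid #3 in the ranking = $39,000.

Sami pays $39,000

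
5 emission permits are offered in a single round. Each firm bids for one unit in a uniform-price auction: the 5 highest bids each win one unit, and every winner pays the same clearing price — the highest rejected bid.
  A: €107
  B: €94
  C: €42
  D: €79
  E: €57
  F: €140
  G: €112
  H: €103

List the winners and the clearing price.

Ordering the bids: 140 (F), 112 (G), 107 (A), 103 (H), 94 (B), 79 (D), 57 (E), …
The 5 highest are F, G, A, H, B.
Highest unsuccessful bid: €79 → clearing price.

F, G, A, H, B; each pays €79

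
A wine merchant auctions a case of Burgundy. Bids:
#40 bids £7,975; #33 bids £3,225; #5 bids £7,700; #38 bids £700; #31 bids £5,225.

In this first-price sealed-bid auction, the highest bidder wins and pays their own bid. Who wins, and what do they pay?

First-price sealed-bid auction: the highest bidder wins and pays their own bid.
Bids in order: 7,975 (#40) > 7,700 (#5) > 5,225 (#31) > 3,225 (#33) > 700 (#38)
#40 has the highest bid and pays exactly that: £7,975.

#40 pays £7,975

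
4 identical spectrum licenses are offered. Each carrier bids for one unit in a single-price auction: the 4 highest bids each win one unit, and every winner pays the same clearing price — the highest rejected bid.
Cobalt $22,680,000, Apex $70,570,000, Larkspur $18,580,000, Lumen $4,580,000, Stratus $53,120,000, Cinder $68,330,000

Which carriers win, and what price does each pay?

Apex, Cinder, Stratus, Cobalt; each pays $18,580,000

Ordering the bids: 70,570,000 (Apex), 68,330,000 (Cinder), 53,120,000 (Stratus), 22,680,000 (Cobalt), 18,580,000 (Larkspur), 4,580,000 (Lumen)
The 4 highest are Apex, Cinder, Stratus, Cobalt.
Highest unsuccessful bid: $18,580,000 → clearing price.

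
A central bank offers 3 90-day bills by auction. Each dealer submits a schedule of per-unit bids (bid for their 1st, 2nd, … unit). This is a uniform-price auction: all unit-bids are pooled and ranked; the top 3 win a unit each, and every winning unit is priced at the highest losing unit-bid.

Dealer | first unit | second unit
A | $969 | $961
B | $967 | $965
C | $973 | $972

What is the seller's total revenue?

Merging the schedules and taking the best 3: 973 (C-1), 972 (C-2), 969 (A-1)
First bid not allocated: $967.
Allocation: A 1, C 2. Every unit priced at $967.
Revenue = 3 × 967 = $2,901.

Total revenue: $2,901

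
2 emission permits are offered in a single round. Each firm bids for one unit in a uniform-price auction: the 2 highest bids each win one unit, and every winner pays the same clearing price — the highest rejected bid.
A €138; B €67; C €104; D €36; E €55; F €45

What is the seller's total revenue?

Total revenue: €134

Ordering the bids: 138 (A), 104 (C), 67 (B), 55 (E), …
Winners (2 units): A, C.
Highest unsuccessful bid: €67 → clearing price.
Total revenue = 2 × €67 = €134.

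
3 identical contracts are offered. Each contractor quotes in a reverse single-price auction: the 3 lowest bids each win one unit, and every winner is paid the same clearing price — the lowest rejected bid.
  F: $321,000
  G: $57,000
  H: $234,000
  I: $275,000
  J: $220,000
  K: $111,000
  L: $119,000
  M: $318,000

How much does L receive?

Ordering the bids: 57,000 (G), 111,000 (K), 119,000 (L), 220,000 (J), 234,000 (H), …
Winners (3 units): G, K, L.
Clearing price = lowest rejected bid = $220,000.
L wins → is paid $220,000.

L is paid $220,000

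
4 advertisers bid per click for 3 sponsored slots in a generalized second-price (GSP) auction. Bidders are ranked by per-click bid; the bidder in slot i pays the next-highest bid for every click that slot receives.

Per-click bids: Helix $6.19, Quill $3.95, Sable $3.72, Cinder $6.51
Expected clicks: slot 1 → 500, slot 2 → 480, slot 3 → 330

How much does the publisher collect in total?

Ranked by bid: $6.51 (Cinder) > $6.19 (Helix) > $3.95 (Quill) > $3.72 (Sable)
Slot 1: Cinder pays $6.19 × 500 = $3095.00
Slot 2: Helix pays $3.95 × 480 = $1896.00
Slot 3: Quill pays $3.72 × 330 = $1227.60
Total = $6218.60

Total revenue: $6218.60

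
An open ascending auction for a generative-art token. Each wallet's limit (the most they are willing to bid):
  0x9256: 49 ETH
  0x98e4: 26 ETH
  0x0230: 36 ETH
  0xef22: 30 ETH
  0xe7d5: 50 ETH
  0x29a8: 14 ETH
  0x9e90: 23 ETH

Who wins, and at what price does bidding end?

0xe7d5 wins at 49 ETH

Ascending (English) auction: the price rises until one bidder remains; the winner pays the price at which the last rival dropped out.
Sorting limits: 50 (0xe7d5) > 49 (0x9256) > 36 (0x0230) > 30 (0xef22) > 26 (0x98e4) > 23 (0x9e90) > …
0x9256 is the last rival to drop out, at 49 ETH; 0xe7d5 remains and wins at that price.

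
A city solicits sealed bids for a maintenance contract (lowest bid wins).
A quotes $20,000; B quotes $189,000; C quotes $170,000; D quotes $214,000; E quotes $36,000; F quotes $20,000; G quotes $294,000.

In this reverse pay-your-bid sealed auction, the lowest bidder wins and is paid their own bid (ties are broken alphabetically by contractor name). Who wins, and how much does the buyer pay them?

A is paid $20,000

Rule: the lowest bidder wins and is paid their own bid.
Bids ranked: 20,000 (A) < 20,000 (F) < 36,000 (E) < 170,000 (C) < 189,000 (B) < 214,000 (D) < …
Tie at $20,000 → A wins by tie-break.
A has the lowest bid and is paid exactly that: $20,000.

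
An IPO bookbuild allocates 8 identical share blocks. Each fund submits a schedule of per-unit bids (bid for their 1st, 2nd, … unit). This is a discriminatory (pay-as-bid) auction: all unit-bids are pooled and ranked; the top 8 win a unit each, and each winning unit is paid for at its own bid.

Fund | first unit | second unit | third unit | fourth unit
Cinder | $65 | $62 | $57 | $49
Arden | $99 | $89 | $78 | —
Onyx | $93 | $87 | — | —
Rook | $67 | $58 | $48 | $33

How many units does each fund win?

All unit-bids, highest first — top 8: 99 (Arden-1), 93 (Onyx-1), 89 (Arden-2), 87 (Onyx-2), 78 (Arden-3), 67 (Rook-1), 65 (Cinder-1), 62 (Cinder-2)
Next rejected bid: $58 (not a price — pay-as-bid).
Allocation: Arden 3, Cinder 2, Onyx 2, Rook 1.

Arden 3, Cinder 2, Onyx 2, Rook 1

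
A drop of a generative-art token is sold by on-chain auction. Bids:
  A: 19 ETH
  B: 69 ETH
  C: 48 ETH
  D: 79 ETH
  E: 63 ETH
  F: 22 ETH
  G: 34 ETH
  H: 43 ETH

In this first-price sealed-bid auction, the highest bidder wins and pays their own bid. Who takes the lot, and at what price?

Sorting bids: 79 (D) > 69 (B) > 63 (E) > 48 (C) > 43 (H) > 34 (G) > …
First-price: D pays what they bid, 79 ETH.

D pays 79 ETH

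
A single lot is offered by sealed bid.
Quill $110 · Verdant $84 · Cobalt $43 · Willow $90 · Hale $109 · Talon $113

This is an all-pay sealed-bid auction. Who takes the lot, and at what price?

Rule: the highest bidder wins the item, but every bidder pays their own bid.
Bids in order: 113 (Talon) > 110 (Quill) > 109 (Hale) > 90 (Willow) > 84 (Verdant) > 43 (Cobalt)
Talon wins with the top bid; all bids are sunk regardless.

Talon pays $113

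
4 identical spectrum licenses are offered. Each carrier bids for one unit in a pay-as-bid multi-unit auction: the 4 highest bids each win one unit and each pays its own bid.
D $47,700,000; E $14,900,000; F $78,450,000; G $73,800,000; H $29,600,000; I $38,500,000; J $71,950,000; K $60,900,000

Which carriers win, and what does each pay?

F $78,450,000, G $73,800,000, J $71,950,000, K $60,900,000

Ordering the bids: 78,450,000 (F), 73,800,000 (G), 71,950,000 (J), 60,900,000 (K), 47,700,000 (D), 38,500,000 (I), …
The 4 highest are F, G, J, K.
Each winner pays its own bid: F $78,450,000, G $73,800,000, J $71,950,000, K $60,900,000.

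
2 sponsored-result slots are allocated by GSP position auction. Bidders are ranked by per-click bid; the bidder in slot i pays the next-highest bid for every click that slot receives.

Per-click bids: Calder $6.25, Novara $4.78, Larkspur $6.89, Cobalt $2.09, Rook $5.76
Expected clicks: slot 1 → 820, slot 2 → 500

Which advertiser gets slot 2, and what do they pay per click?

Calder; $5.76 per click

Per-click bids in order: $6.89 (Larkspur) > $6.25 (Calder) > $5.76 (Rook) > …
Slot 2 goes to the second-ranked bidder, Calder, who pays the next bid down: $5.76/click.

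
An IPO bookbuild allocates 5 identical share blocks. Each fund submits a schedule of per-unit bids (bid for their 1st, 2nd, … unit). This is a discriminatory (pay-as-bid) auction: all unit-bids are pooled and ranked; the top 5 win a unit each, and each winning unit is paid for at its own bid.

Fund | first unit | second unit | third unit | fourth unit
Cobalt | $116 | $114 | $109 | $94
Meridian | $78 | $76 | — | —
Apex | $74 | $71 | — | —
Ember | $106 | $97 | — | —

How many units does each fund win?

Cobalt 3, Ember 2

Merging the schedules and taking the best 5: 116 (Cobalt-1), 114 (Cobalt-2), 109 (Cobalt-3), 106 (Ember-1), 97 (Ember-2)
Next rejected bid: $94 (not a price — pay-as-bid).
Allocation: Cobalt 3, Ember 2.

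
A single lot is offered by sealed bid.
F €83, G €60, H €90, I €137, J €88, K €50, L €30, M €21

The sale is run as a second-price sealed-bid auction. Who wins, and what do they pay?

I pays €90

Sorting bids: 137 (I) > 90 (H) > 88 (J) > 83 (F) > 60 (G) > 50 (K) > …
Second-price: I pays H's bid of €90.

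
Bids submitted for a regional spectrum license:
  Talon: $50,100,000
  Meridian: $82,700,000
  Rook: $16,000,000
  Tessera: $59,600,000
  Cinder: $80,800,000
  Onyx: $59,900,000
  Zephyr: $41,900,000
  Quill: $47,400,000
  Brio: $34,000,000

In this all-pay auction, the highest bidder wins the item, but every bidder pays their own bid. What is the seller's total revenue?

Rule: the highest bidder wins the item, but every bidder pays their own bid.
Bids ranked: 82,700,000 (Meridian) > 80,800,000 (Cinder) > 59,900,000 (Onyx) > 59,600,000 (Tessera) > 50,100,000 (Talon) > 47,400,000 (Quill) > …
Every bidder forfeits their bid regardless of winning.
Revenue = 50,100,000 + 82,700,000 + 16,000,000 + 59,600,000 + 80,800,000 + 59,900,000 + 41,900,000 + 47,400,000 + 34,000,000 = $472,400,000.

Total revenue: $472,400,000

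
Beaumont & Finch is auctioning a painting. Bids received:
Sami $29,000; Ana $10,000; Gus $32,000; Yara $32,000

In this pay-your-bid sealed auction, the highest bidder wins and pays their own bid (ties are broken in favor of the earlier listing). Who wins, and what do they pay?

Bids ranked: 32,000 (Gus) > 32,000 (Yara) > 29,000 (Sami) > 10,000 (Ana)
Gus and Yara tie at $32,000; tie-break gives it to Gus.
Gus has the highest bid and pays exactly that: $32,000.

Gus pays $32,000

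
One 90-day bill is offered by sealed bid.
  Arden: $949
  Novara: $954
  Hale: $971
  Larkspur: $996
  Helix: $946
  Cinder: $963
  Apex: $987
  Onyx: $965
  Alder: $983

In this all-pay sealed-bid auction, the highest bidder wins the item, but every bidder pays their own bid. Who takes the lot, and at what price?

Bids in order: 996 (Larkspur) > 987 (Apex) > 983 (Alder) > 971 (Hale) > 965 (Onyx) > 963 (Cinder) > …
Larkspur wins with the top bid; all bids are sunk regardless.

Larkspur pays $996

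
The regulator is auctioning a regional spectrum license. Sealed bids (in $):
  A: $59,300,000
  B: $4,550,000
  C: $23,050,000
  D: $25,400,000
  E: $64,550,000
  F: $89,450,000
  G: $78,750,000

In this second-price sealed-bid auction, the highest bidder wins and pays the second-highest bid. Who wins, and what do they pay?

Rule: the highest bidder wins and pays the second-highest bid.
Bids ranked: 89,450,000 (F) > 78,750,000 (G) > 64,550,000 (E) > 59,300,000 (A) > 25,400,000 (D) > 23,050,000 (C) > …
Second-price: F pays G's bid of $78,750,000.

F pays $78,750,000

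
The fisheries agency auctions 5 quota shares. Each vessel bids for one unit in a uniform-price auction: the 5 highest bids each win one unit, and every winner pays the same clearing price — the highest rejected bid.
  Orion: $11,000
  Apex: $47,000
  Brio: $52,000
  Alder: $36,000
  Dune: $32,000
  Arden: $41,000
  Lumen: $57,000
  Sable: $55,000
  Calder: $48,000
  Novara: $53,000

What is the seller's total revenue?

Ordering the bids: 57,000 (Lumen), 55,000 (Sable), 53,000 (Novara), 52,000 (Brio), 48,000 (Calder), 47,000 (Apex), 41,000 (Arden), …
The 5 highest are Lumen, Sable, Novara, Brio, Calder.
Highest unsuccessful bid: $47,000 → clearing price.
Total revenue = 5 × $47,000 = $235,000.

Total revenue: $235,000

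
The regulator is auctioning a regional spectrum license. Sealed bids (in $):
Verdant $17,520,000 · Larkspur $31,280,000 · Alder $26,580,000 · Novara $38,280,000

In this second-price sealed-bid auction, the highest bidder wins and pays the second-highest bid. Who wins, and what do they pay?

Novara pays $31,280,000

Second-price sealed-bid auction: the highest bidder wins and pays the second-highest bid.
Bids ranked: 38,280,000 (Novara) > 31,280,000 (Larkspur) > 26,580,000 (Alder) > 17,520,000 (Verdant)
Novara wins with the highest bid; price is set by the runner-up at $31,280,000.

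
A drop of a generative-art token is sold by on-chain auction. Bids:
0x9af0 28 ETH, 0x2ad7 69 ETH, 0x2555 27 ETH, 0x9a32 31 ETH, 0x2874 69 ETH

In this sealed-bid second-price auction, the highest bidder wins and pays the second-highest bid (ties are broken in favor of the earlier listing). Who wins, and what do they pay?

Bids ranked: 69 (0x2ad7) > 69 (0x2874) > 31 (0x9a32) > 28 (0x9af0) > 27 (0x2555)
Tie at 69 ETH → 0x2ad7 wins by tie-break.
Second-price: 0x2ad7 pays 0x2874's bid of 69 ETH.

0x2ad7 pays 69 ETH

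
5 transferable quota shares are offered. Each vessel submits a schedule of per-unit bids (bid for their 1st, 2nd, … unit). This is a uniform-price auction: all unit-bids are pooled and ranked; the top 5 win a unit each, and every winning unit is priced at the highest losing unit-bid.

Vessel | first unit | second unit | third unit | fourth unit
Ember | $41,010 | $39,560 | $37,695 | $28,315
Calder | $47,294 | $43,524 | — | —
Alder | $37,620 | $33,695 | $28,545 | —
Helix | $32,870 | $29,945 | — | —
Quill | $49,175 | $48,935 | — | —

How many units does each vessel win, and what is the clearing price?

Calder 2, Ember 1, Quill 2; clearing price $39,560

Pooled unit-bids ranked (top 5): 49,175 (Quill-1), 48,935 (Quill-2), 47,294 (Calder-1), 43,524 (Calder-2), 41,010 (Ember-1)
Highest rejected unit-bid = $39,560.
Allocation: Calder 2, Ember 1, Quill 2.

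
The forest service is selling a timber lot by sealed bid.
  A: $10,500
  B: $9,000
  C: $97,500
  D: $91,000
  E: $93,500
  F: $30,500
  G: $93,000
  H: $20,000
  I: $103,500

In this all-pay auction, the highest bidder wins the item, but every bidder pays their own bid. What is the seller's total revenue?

Total revenue: $548,500

Bids in order: 103,500 (I) > 97,500 (C) > 93,500 (E) > 93,000 (G) > 91,000 (D) > 30,500 (F) > …
Every bidder forfeits their bid regardless of winning.
Revenue = 10,500 + 9,000 + 97,500 + 91,000 + 93,500 + 30,500 + 93,000 + 20,000 + 103,500 = $548,500.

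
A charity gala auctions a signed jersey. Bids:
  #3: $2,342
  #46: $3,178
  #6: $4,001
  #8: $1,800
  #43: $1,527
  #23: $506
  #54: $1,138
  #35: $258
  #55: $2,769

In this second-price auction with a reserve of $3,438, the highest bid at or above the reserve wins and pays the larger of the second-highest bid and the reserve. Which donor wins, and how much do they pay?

#6 pays $3,438

Second-price auction with a reserve of $3,438: the highest bid at or above the reserve wins and pays the larger of the second-highest bid and the reserve.
Sorting bids: 4,001 (#6) > 3,178 (#46) > 2,769 (#55) > 2,342 (#3) > 1,800 (#8) > 1,527 (#43) > …
Highest eligible bid: #6 at $4,001.
max(second-highest $3,178, reserve $3,438) = $3,438.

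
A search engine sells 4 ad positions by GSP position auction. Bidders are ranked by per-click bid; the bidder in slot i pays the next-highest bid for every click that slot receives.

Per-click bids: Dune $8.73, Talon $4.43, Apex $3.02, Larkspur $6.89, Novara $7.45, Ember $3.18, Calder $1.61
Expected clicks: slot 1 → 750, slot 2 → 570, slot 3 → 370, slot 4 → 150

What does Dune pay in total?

Ranked by bid: $8.73 (Dune) > $7.45 (Novara) > $6.89 (Larkspur) > $4.43 (Talon) > $3.18 (Ember) > …
Dune holds slot 1 → pays next bid $7.45 × 750 clicks = $5587.50.

Dune pays $5587.50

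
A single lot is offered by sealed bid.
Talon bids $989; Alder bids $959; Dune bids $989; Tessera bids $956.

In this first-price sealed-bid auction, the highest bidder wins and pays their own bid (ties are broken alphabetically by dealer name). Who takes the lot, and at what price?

Bids ranked: 989 (Dune) > 989 (Talon) > 959 (Alder) > 956 (Tessera)
Tie at $989 → Dune wins by tie-break.
Dune is highest → pays own bid, $989.

Dune pays $989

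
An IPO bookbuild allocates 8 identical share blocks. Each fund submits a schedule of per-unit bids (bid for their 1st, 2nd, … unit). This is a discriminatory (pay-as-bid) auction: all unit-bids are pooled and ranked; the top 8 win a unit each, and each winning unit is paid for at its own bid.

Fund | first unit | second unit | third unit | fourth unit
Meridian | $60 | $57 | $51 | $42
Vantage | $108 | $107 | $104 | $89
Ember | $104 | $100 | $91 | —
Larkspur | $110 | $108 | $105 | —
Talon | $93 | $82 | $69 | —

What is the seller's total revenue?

Total revenue: $846

Pooled unit-bids ranked (top 8): 110 (Larkspur-1), 108 (Vantage-1), 108 (Larkspur-2), 107 (Vantage-2), 105 (Larkspur-3), 104 (Vantage-3), 104 (Ember-1), 100 (Ember-2)
Next rejected bid: $93 (not a price — pay-as-bid).
Each winning unit pays its own bid.
Revenue = 110 + 108 + 108 + 107 + 105 + 104 + 104 + 100 = $846.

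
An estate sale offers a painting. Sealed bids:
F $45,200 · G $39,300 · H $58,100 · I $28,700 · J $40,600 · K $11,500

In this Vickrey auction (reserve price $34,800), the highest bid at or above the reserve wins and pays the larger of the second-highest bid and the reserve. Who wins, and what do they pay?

H pays $45,200

Bids in order: 58,100 (H) > 45,200 (F) > 40,600 (J) > 39,300 (G) > 28,700 (I) > 11,500 (K)
Highest eligible bid: H at $58,100.
max(second-highest $45,200, reserve $34,800) = $45,200; the reserve does not bind.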